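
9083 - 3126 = 5957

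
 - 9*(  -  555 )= 4995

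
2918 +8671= 11589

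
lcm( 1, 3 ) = 3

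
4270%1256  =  502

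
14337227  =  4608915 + 9728312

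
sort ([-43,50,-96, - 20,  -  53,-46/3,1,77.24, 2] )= [ - 96, - 53, - 43, - 20 , - 46/3,1, 2,50, 77.24]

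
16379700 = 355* 46140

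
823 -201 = 622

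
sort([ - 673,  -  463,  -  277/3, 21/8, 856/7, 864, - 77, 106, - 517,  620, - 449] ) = [ -673, - 517,  -  463, - 449, - 277/3, - 77, 21/8 , 106, 856/7, 620, 864]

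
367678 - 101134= 266544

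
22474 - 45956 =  - 23482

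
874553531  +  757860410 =1632413941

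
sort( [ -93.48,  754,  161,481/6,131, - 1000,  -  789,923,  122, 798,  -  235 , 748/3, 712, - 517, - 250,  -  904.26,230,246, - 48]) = [ - 1000, - 904.26, - 789, - 517, - 250, - 235, - 93.48, -48 , 481/6,122,131,161, 230,246,748/3,712,754,798, 923]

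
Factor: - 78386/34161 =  - 2^1*3^( - 1 )*7^1*11^1*59^(-1) * 193^( - 1)*509^1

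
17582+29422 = 47004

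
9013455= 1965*4587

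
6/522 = 1/87 = 0.01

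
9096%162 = 24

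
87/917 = 87/917=0.09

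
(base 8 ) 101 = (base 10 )65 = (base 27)2B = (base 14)49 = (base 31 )23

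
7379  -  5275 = 2104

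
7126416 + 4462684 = 11589100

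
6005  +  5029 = 11034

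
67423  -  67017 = 406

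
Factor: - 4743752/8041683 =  - 2^3 * 3^( - 1)*45613^1 * 206197^( - 1 ) = - 364904/618591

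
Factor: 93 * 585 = 54405=3^3*5^1*13^1*31^1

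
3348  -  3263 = 85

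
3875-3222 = 653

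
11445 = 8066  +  3379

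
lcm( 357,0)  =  0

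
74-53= 21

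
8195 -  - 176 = 8371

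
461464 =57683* 8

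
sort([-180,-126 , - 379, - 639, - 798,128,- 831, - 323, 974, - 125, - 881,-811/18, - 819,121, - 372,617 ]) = [ - 881, - 831, - 819, - 798, - 639, - 379, - 372, - 323, - 180, - 126, - 125, - 811/18,121, 128,617, 974]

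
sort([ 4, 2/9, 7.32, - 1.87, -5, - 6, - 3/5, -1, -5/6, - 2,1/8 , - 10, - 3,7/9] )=[ - 10, - 6, - 5,-3, - 2, - 1.87, - 1, - 5/6, - 3/5,1/8,2/9,7/9, 4,7.32] 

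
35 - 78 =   -  43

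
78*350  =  27300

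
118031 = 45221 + 72810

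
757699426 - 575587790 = 182111636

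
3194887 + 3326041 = 6520928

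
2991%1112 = 767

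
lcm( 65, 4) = 260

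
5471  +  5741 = 11212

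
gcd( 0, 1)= 1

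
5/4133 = 5/4133 = 0.00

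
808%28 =24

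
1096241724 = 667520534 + 428721190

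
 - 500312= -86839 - 413473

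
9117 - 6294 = 2823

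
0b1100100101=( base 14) 417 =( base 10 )805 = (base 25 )175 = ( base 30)qp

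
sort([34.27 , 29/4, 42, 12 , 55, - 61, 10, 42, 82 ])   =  [- 61,29/4, 10,12, 34.27, 42, 42, 55,82 ] 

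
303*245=74235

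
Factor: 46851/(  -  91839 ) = - 7^1*11^( - 3)*97^1= - 679/1331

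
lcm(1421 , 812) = 5684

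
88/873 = 88/873 = 0.10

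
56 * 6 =336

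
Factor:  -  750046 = -2^1*11^1*103^1 * 331^1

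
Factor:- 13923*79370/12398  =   -3^2*5^1*7^1 * 13^1*17^1*6199^( - 1 )*7937^1  =  - 552534255/6199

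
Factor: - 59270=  - 2^1*5^1 * 5927^1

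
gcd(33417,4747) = 47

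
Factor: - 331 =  - 331^1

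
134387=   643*209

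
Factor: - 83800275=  - 3^1*5^2*13^1  *61^1*1409^1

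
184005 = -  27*( - 6815)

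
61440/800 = 76 + 4/5=76.80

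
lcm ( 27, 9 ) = 27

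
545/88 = 545/88 = 6.19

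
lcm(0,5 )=0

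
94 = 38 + 56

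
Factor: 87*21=1827=3^2*7^1*29^1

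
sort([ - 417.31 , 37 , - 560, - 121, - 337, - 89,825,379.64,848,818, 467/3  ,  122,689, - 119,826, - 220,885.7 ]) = [ - 560, - 417.31, - 337, - 220, - 121, - 119,-89, 37,122, 467/3, 379.64,689,818 , 825,826,848 , 885.7 ]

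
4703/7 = 671 + 6/7 = 671.86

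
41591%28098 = 13493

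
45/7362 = 5/818 = 0.01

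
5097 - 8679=-3582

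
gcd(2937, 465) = 3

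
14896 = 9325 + 5571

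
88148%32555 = 23038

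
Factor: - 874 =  - 2^1*19^1*23^1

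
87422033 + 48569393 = 135991426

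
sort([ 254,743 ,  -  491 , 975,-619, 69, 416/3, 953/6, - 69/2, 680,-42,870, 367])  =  [ - 619,-491,  -  42,  -  69/2 , 69, 416/3,  953/6, 254,367,680, 743,  870,  975] 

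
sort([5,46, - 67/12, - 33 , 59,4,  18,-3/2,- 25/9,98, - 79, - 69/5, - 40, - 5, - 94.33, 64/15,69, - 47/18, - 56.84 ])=[ - 94.33, - 79, - 56.84, - 40, - 33, - 69/5, - 67/12, - 5, - 25/9, - 47/18, - 3/2, 4,64/15,5,18,46, 59,69,98 ]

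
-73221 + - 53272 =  - 126493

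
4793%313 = 98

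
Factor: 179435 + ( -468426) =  -288991 =- 288991^1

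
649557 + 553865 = 1203422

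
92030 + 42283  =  134313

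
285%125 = 35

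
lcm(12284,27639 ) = 110556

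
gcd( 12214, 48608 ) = 62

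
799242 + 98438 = 897680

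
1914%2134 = 1914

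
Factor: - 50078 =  - 2^1*7^3  *  73^1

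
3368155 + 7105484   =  10473639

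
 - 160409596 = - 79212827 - 81196769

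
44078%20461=3156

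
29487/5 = 29487/5 = 5897.40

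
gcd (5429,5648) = 1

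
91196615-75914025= 15282590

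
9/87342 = 3/29114=0.00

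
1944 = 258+1686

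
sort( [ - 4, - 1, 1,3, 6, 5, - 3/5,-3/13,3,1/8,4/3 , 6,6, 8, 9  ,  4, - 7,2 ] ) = [-7, - 4, - 1 , - 3/5, -3/13,1/8, 1, 4/3, 2,3,3,4 , 5,6,6, 6, 8,  9 ]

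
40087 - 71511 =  - 31424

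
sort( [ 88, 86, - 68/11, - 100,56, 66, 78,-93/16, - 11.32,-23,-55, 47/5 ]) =[ - 100, - 55 ,-23,-11.32,-68/11, - 93/16, 47/5,56, 66, 78, 86, 88 ]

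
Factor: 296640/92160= 2^( -5 )*103^1  =  103/32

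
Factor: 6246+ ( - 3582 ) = 2^3*3^2*37^1 = 2664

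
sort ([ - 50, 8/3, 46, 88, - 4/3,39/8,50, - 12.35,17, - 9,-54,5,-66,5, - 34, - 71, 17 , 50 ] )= [  -  71,  -  66, - 54, -50, - 34, - 12.35, - 9, - 4/3 , 8/3, 39/8,5,5  ,  17,17,  46,50,50,88]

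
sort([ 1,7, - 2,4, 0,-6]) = [ - 6, - 2,0, 1, 4,7]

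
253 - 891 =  - 638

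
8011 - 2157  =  5854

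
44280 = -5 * (  -  8856 ) 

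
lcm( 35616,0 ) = 0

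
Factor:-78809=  - 78809^1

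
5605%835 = 595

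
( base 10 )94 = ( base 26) 3g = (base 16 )5E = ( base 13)73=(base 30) 34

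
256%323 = 256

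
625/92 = 625/92 = 6.79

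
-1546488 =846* ( - 1828) 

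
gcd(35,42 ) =7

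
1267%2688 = 1267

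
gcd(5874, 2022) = 6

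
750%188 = 186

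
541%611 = 541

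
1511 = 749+762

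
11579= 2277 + 9302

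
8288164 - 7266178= 1021986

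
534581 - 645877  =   - 111296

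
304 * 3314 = 1007456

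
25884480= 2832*9140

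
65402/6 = 32701/3 = 10900.33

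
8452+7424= 15876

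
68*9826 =668168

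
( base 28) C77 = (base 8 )22613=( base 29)BCC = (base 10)9611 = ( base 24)ggb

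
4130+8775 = 12905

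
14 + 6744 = 6758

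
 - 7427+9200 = 1773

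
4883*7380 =36036540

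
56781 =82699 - 25918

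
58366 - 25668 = 32698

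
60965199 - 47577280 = 13387919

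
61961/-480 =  - 130+439/480 =- 129.09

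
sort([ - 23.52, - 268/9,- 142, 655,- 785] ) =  [ - 785, - 142,  -  268/9, - 23.52 , 655]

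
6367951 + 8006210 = 14374161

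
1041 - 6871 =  - 5830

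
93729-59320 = 34409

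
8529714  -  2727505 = 5802209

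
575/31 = 18 + 17/31 = 18.55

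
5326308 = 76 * 70083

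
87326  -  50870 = 36456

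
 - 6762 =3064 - 9826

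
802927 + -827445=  - 24518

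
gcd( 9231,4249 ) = 1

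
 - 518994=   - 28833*18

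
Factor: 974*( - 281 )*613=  - 2^1*281^1*487^1*613^1 = -167774422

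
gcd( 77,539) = 77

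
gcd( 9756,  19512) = 9756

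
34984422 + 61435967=96420389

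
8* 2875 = 23000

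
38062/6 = 6343 + 2/3= 6343.67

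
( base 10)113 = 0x71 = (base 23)4l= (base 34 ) 3B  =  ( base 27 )45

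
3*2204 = 6612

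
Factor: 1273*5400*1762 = 12112340400 = 2^4*3^3 *5^2* 19^1*67^1*881^1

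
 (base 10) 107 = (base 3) 10222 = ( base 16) 6b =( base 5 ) 412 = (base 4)1223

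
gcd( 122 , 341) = 1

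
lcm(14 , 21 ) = 42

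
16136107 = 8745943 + 7390164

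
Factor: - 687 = - 3^1*229^1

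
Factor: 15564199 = 7^1*2223457^1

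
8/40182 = 4/20091 = 0.00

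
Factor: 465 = 3^1*5^1*31^1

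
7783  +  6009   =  13792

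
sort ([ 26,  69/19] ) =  [ 69/19,  26 ]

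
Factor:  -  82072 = -2^3 *10259^1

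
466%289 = 177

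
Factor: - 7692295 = -5^1*13^1*118343^1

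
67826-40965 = 26861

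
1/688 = 1/688 = 0.00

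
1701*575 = 978075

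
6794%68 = 62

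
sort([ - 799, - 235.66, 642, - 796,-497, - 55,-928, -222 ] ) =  [ - 928, - 799, - 796, - 497, - 235.66,  -  222,  -  55, 642]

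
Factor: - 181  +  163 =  - 2^1*3^2 = - 18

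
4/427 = 4/427=0.01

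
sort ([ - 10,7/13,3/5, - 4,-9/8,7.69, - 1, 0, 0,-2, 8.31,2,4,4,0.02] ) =[ - 10, - 4,-2, -9/8, - 1, 0,0, 0.02,7/13, 3/5, 2, 4, 4,7.69, 8.31]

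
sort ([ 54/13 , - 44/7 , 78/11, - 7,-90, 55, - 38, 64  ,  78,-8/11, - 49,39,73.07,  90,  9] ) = [ - 90,-49, - 38, - 7, - 44/7, -8/11,54/13 , 78/11, 9, 39 , 55, 64,73.07 , 78, 90 ]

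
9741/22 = 9741/22 = 442.77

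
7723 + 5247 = 12970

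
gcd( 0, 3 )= 3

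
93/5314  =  93/5314 = 0.02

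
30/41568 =5/6928  =  0.00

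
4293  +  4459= 8752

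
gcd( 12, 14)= 2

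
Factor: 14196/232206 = 14/229 = 2^1*7^1*229^( - 1)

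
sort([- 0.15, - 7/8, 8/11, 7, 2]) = [-7/8,-0.15,8/11,2,7 ]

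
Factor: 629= 17^1 *37^1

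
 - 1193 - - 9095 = 7902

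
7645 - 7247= 398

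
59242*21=1244082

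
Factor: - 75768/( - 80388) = 2^1*3^( - 1)*29^(-1) * 41^1 = 82/87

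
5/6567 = 5/6567= 0.00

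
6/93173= 6/93173 = 0.00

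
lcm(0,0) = 0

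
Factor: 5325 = 3^1*5^2*71^1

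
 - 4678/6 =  - 780 + 1/3 = -  779.67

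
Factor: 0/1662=0^1 = 0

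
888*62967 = 55914696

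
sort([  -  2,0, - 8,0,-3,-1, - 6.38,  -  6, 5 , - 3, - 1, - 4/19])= [ - 8, - 6.38,  -  6, - 3, - 3 , -2, - 1, - 1, - 4/19,0,0, 5 ] 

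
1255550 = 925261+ 330289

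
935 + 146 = 1081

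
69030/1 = 69030=69030.00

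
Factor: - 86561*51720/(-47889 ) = 1492311640/15963 = 2^3*3^(  -  1 )*5^1*17^(-1)*313^( - 1)  *  431^1*86561^1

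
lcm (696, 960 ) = 27840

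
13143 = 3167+9976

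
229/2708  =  229/2708 = 0.08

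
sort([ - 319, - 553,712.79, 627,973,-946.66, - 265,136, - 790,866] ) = [ - 946.66, - 790, - 553, - 319,-265, 136,627,712.79,866 , 973]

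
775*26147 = 20263925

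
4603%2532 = 2071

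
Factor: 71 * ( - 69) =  - 4899 = - 3^1 * 23^1*71^1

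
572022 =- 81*(-7062 )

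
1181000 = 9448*125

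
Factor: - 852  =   - 2^2*3^1*71^1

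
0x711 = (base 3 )2111000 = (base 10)1809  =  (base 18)5A9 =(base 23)39f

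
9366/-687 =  - 3122/229 = -  13.63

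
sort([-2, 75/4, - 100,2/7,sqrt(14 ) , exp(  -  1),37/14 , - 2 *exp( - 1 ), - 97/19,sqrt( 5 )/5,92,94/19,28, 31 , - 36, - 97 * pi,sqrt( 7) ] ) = [ - 97 * pi, - 100,-36, - 97/19, -2, - 2*exp( - 1),2/7,exp( - 1 ),  sqrt (5) /5,37/14, sqrt( 7 ),  sqrt( 14 ),94/19,75/4,28, 31,  92 ]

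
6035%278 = 197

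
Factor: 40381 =11^1* 3671^1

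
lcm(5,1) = 5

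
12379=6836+5543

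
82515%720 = 435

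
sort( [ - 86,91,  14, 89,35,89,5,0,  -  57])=[ - 86,-57, 0, 5,  14, 35, 89 , 89 , 91]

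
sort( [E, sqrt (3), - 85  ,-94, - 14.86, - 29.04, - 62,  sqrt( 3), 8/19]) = [ -94, - 85, - 62, - 29.04,-14.86  ,  8/19, sqrt(3),sqrt( 3) , E]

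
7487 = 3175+4312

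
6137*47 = 288439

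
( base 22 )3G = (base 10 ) 82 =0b1010010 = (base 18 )4A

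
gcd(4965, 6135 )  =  15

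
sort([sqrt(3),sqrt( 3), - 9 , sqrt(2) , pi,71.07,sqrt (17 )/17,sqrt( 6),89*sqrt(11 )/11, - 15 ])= [ - 15, - 9,sqrt( 17) /17, sqrt(2), sqrt(3 ),sqrt( 3) , sqrt(6),pi,89*sqrt(11)/11,71.07]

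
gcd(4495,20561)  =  29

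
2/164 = 1/82 = 0.01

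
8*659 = 5272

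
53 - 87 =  - 34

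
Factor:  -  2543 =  - 2543^1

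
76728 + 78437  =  155165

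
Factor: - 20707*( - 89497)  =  31^1 * 2887^1*20707^1 = 1853214379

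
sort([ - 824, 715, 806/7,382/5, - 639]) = [ - 824, - 639,382/5, 806/7, 715 ] 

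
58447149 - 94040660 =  - 35593511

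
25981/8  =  25981/8 =3247.62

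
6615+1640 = 8255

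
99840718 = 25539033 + 74301685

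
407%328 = 79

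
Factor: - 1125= - 3^2*5^3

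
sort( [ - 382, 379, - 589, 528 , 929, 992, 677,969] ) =[-589 , - 382, 379, 528, 677, 929, 969, 992 ] 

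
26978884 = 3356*8039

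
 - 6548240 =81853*( -80)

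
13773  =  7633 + 6140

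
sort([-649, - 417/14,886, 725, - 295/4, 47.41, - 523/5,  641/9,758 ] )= [ - 649, - 523/5, - 295/4, - 417/14, 47.41, 641/9, 725, 758,886] 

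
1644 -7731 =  - 6087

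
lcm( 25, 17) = 425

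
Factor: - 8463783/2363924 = -2^(  -  2 )*3^1 * 191^1*293^(-1) * 2017^( - 1 )*14771^1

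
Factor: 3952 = 2^4*13^1*19^1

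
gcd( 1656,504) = 72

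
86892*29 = 2519868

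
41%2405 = 41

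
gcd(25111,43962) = 1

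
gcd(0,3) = 3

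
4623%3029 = 1594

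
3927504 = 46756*84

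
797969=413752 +384217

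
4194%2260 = 1934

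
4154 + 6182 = 10336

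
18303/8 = 2287 + 7/8= 2287.88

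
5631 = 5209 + 422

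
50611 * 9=455499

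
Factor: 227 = 227^1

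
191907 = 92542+99365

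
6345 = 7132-787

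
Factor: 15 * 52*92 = 2^4*3^1*5^1 * 13^1*23^1 = 71760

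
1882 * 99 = 186318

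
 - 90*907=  - 81630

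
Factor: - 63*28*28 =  - 2^4 * 3^2*7^3  =  - 49392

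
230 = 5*46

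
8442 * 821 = 6930882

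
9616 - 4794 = 4822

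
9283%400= 83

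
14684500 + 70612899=85297399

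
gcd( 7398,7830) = 54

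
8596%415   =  296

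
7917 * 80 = 633360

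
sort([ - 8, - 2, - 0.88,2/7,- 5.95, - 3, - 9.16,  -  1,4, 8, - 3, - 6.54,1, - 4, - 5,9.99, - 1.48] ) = [ - 9.16, - 8,  -  6.54,  -  5.95, - 5, - 4, - 3 , - 3, - 2,  -  1.48, -1, - 0.88,2/7,1,4,8,9.99]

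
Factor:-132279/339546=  - 44093/113182=- 2^(-1)*7^1*6299^1*56591^(- 1)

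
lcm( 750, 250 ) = 750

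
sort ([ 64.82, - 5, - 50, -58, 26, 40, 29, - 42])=[ - 58,-50, -42,  -  5 , 26,29, 40,64.82]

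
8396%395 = 101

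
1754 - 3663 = - 1909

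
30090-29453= 637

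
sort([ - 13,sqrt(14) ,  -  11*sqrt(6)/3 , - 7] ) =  [ - 13,  -  11*sqrt( 6 )/3, -7, sqrt ( 14) ] 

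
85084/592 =143 + 107/148 = 143.72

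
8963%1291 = 1217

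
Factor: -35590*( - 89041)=3168969190 = 2^1 * 5^1*3559^1*89041^1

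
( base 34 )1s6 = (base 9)2808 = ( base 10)2114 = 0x842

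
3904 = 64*61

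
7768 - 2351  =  5417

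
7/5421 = 7/5421 = 0.00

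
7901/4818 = 1 + 3083/4818 = 1.64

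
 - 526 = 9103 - 9629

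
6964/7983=6964/7983=0.87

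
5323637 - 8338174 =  - 3014537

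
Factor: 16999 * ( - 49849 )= - 79^1*89^1*191^1 * 631^1  =  - 847383151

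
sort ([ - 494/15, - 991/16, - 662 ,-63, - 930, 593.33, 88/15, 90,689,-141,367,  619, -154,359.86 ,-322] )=[- 930, - 662,-322,-154, - 141,  -  63, - 991/16, - 494/15 , 88/15,90,  359.86,367,  593.33 , 619,689]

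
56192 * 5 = 280960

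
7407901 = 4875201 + 2532700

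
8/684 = 2/171 = 0.01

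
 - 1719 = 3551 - 5270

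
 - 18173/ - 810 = 22 + 353/810 = 22.44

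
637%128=125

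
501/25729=501/25729= 0.02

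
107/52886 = 107/52886   =  0.00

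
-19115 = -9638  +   - 9477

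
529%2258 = 529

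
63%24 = 15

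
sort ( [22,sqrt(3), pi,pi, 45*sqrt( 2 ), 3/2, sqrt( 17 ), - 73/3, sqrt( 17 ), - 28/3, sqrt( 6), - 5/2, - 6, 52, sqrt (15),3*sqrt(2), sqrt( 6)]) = [ - 73/3, - 28/3, - 6, - 5/2, 3/2, sqrt( 3), sqrt( 6), sqrt(6), pi,  pi, sqrt(15), sqrt ( 17 ),sqrt ( 17), 3 *sqrt( 2 ),22, 52, 45*sqrt(2)]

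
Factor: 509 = 509^1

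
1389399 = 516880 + 872519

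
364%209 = 155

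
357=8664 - 8307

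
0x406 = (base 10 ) 1030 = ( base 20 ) 2ba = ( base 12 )71a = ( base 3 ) 1102011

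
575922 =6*95987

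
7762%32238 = 7762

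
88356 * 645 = 56989620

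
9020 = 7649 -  - 1371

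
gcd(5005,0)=5005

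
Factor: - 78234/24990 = - 5^(-1 )*7^( - 2)*13^1*59^1 = -767/245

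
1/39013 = 1/39013 = 0.00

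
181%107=74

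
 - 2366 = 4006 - 6372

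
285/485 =57/97 = 0.59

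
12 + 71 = 83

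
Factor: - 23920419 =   -  3^1* 7973473^1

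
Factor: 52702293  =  3^1*7^3*51217^1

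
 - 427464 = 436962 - 864426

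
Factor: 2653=7^1*379^1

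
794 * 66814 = 53050316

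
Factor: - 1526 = -2^1 * 7^1*109^1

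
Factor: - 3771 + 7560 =3789 = 3^2*421^1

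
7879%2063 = 1690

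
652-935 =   -  283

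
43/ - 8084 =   -  1/188  =  - 0.01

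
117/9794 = 117/9794 = 0.01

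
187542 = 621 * 302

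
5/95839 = 5/95839 = 0.00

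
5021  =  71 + 4950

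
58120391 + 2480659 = 60601050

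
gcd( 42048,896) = 64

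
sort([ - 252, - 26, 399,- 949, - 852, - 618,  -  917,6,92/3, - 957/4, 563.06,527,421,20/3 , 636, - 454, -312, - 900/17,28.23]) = [-949 , -917 , - 852, - 618,  -  454, - 312,-252, - 957/4, - 900/17, - 26, 6, 20/3,28.23,92/3, 399,421,527,  563.06,636 ]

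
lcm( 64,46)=1472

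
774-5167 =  - 4393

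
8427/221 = 38 + 29/221 = 38.13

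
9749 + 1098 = 10847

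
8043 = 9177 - 1134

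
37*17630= 652310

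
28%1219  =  28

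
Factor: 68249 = 139^1 * 491^1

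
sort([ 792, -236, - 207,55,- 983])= [ - 983, - 236, - 207,55, 792]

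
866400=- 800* (- 1083)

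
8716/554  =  15 + 203/277=15.73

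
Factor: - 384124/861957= - 2^2*3^( - 2)*13^1*83^1*89^1 * 95773^( -1 )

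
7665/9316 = 7665/9316 = 0.82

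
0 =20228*0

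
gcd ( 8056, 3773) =1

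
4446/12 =741/2 = 370.50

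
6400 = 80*80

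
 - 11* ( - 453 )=4983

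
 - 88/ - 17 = 88/17 = 5.18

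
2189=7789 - 5600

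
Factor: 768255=3^1*5^1 * 51217^1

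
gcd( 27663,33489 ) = 3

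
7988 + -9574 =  - 1586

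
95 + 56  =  151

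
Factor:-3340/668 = -5^1=- 5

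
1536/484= 3  +  21/121 = 3.17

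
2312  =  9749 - 7437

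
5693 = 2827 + 2866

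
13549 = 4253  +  9296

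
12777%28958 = 12777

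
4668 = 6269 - 1601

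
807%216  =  159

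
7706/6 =3853/3 = 1284.33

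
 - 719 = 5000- 5719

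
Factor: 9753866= 2^1*37^1*89^1*1481^1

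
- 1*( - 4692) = 4692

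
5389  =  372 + 5017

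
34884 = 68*513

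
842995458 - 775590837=67404621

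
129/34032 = 43/11344  =  0.00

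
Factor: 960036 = 2^2*3^1*7^1 * 11^1 * 1039^1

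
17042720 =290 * 58768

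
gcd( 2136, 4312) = 8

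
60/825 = 4/55 = 0.07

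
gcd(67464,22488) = 22488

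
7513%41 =10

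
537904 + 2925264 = 3463168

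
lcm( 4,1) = 4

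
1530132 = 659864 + 870268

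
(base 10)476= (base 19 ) 161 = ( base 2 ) 111011100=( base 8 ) 734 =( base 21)11E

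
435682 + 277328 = 713010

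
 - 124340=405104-529444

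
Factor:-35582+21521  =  - 3^1*43^1 * 109^1 = - 14061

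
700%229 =13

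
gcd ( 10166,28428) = 46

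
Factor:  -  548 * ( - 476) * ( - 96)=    - 2^9*3^1*7^1*17^1*137^1 = -25041408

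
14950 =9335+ 5615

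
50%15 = 5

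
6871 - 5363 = 1508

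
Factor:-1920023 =  -  7^1*103^1*2663^1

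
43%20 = 3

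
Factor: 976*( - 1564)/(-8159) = 1526464/8159 = 2^6*17^1*23^1*41^( - 1) * 61^1*199^( - 1 ) 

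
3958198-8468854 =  - 4510656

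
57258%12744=6282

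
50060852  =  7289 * 6868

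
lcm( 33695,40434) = 202170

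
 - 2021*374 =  - 755854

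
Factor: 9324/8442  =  74/67 =2^1* 37^1*67^ ( - 1)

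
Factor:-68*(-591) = 40188 = 2^2*  3^1 * 17^1*197^1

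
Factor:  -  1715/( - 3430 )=1/2 =2^( - 1 ) 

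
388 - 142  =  246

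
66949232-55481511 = 11467721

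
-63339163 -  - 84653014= 21313851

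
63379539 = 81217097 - 17837558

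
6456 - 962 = 5494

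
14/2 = 7 = 7.00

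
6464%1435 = 724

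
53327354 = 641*83194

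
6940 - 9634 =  - 2694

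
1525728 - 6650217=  - 5124489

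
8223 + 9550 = 17773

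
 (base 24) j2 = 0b111001010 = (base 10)458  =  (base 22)KI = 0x1CA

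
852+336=1188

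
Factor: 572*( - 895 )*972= - 497605680 = -  2^4*3^5*5^1*11^1 * 13^1 * 179^1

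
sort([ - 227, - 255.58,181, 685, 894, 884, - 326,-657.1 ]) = [ - 657.1, - 326, - 255.58 , - 227, 181,685, 884, 894]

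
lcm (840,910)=10920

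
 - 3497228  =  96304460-99801688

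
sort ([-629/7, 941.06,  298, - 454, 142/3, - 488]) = [ - 488, - 454, - 629/7,142/3,298,941.06 ] 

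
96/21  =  32/7 = 4.57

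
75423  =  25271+50152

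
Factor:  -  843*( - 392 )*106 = 2^4*3^1 * 7^2*53^1*281^1 = 35028336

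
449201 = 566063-116862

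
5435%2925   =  2510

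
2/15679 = 2/15679 =0.00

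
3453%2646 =807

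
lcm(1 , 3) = 3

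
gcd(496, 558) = 62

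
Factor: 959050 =2^1*5^2*19181^1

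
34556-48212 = - 13656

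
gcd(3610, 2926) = 38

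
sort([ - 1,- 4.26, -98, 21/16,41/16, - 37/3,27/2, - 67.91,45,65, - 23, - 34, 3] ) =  [ - 98, - 67.91, - 34,-23, - 37/3, - 4.26, - 1,  21/16,  41/16,3,27/2, 45, 65]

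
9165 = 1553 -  - 7612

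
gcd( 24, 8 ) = 8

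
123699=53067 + 70632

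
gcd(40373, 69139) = 1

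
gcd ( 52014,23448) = 6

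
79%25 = 4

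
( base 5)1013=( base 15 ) 8D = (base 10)133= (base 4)2011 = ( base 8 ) 205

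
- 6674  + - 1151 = -7825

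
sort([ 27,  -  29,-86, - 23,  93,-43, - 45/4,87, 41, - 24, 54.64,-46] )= [ - 86, - 46, - 43,- 29,-24, - 23,-45/4,  27,  41, 54.64,87, 93]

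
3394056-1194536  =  2199520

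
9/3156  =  3/1052   =  0.00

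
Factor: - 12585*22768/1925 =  - 2^4*3^1*5^ ( - 1 ) * 7^( - 1 )*11^ ( - 1)*839^1*1423^1=- 57307056/385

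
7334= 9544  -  2210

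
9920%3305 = 5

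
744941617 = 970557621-225616004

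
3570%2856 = 714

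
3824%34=16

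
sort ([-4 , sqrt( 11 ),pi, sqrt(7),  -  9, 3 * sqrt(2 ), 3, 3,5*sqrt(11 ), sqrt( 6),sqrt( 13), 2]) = [ - 9, - 4, 2,sqrt(6), sqrt(7),3,3,pi, sqrt( 11 ), sqrt(13), 3*sqrt(2),5*sqrt( 11)]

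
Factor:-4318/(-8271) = 2^1*3^( - 2 )*17^1 * 127^1*919^ ( - 1)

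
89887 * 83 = 7460621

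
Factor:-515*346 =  - 178190= - 2^1 *5^1 *103^1*173^1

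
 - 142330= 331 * ( - 430) 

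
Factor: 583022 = 2^1 * 11^1 * 26501^1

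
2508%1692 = 816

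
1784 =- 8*(-223 )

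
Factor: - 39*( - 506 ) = 19734 =2^1*3^1*11^1 * 13^1*23^1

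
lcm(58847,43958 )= 3648514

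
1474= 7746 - 6272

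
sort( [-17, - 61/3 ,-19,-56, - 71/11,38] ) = [ - 56, - 61/3, - 19,-17,-71/11, 38]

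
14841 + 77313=92154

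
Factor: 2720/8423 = 2^5*5^1*17^1*8423^ ( - 1)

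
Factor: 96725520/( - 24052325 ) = -19345104/4810465  =  - 2^4*3^2 * 5^( - 1 )  *11^( - 1) * 149^( - 1 )*587^( - 1)*134341^1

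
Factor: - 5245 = -5^1*1049^1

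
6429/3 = 2143 = 2143.00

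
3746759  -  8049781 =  - 4303022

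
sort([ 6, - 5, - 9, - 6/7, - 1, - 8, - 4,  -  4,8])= [ - 9, - 8, - 5, - 4, - 4, - 1, - 6/7, 6, 8 ] 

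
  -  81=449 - 530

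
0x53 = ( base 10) 83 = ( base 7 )146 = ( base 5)313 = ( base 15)58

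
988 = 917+71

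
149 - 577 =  -428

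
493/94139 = 493/94139  =  0.01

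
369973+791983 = 1161956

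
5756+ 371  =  6127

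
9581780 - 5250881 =4330899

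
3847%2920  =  927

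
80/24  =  3+ 1/3   =  3.33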